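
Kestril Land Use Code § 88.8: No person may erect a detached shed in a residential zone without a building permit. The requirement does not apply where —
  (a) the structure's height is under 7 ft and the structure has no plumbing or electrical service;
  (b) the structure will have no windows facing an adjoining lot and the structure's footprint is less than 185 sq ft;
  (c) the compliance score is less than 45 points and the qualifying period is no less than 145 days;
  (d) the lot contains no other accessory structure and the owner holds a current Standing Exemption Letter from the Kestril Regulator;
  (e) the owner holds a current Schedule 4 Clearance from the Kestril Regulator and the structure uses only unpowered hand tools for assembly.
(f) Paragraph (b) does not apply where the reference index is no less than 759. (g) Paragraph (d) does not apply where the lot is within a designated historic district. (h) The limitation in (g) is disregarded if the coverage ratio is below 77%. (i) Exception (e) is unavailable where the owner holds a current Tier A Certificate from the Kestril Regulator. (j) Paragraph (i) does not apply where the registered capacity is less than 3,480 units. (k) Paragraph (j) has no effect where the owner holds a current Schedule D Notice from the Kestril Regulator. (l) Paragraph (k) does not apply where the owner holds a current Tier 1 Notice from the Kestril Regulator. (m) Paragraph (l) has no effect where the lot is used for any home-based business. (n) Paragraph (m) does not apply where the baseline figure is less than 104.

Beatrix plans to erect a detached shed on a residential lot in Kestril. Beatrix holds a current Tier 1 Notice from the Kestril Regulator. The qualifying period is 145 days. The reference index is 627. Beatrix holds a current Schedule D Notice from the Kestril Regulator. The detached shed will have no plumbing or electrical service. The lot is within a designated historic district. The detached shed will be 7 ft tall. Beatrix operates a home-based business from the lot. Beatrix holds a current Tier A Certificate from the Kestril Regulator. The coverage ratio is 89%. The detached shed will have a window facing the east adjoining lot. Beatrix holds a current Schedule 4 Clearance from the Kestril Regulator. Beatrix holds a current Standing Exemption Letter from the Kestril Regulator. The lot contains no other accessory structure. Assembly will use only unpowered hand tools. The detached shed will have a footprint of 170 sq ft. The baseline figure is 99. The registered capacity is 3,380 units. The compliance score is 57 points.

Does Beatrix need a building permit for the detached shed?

Exception (a) requires that the structure's height is under 7 ft; but the structure's height is 7 ft, not under 7 ft, so (a) is unavailable.
Exception (b) fails — a window faces an adjoining lot.
Exception (c) fails — the compliance score is 57 points, not less than 45 points.
Exception (d): the lot has no other accessory structure; a current Standing Exemption Letter is held — every condition holds. But: (g) operates against (d): the lot is in a historic district. (h) does not operate here (the coverage ratio is 89%, not below 77%), so (g) stands. So (d) is unavailable.
All of (e)'s requirements are met (a current Schedule 4 Clearance is held; assembly uses only hand tools). As to paragraphs (i)–(n): (i) operates (a current Tier A Certificate is held), but is set aside by (j): (j) is triggered — the registered capacity is 3,380 units, less than the 3,480 units limit. (k) would limit (j) — a current Schedule D Notice is held — but (l) sets (k) aside: (l) operates against (k): a current Tier 1 Notice is held. (m) would limit (l) — a home-based business operates on the lot — but (n) sets (m) aside: (n) is engaged — the baseline figure is 99, less than the 104 limit. Exception (e) stands.

No — exception (e) applies; Beatrix does not need a building permit.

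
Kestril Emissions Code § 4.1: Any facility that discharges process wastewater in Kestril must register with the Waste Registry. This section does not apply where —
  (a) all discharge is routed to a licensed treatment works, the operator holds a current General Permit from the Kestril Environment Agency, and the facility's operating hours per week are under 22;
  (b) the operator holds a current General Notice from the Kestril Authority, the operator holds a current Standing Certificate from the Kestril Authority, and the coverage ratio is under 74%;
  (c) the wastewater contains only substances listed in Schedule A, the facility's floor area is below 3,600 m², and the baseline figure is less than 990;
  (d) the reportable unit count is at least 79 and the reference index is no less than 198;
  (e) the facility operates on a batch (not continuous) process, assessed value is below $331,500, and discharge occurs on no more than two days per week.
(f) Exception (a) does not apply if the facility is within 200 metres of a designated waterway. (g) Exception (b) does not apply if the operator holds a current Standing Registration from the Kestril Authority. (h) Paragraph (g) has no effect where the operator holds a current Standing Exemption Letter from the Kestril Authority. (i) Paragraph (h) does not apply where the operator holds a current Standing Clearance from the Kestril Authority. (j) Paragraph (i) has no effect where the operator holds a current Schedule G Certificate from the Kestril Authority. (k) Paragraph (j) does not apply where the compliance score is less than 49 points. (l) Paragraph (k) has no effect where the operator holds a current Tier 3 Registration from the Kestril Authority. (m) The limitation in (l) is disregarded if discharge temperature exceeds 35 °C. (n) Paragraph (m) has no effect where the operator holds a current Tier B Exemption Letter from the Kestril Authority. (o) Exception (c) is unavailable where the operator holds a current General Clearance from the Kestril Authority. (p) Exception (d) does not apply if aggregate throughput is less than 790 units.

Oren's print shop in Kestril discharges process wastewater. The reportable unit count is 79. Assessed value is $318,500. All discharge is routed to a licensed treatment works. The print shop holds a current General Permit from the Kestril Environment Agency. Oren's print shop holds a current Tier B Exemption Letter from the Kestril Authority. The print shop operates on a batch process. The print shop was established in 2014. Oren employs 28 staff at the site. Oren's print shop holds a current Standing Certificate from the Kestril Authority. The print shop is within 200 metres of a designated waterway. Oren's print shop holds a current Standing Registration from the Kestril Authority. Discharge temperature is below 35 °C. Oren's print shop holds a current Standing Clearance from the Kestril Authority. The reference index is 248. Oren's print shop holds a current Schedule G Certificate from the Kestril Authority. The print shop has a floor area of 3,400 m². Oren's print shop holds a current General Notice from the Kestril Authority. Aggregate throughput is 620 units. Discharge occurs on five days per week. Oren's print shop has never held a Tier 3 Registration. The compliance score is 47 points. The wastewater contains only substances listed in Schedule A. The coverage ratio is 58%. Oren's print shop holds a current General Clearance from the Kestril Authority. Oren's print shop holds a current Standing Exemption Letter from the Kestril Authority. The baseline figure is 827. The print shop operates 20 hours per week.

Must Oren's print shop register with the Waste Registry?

Exception (a)'s conditions are all satisfied: discharge is routed to a licensed treatment works; a current General Permit is held; the facility's operating hours per week are 20, under the 22 limit. But applying paragraph (f): (f) is engaged — the print shop is within 200 m of a designated waterway. (a) is therefore removed.
Exception (b)'s conditions are all satisfied: a current General Notice is held; a current Standing Certificate is held; the coverage ratio is 58%, under the 74% limit. But applying paragraphs (g)–(n): (g) operates against (b): a current Standing Registration is held. (h) would limit (g) — a current Standing Exemption Letter is held — but (i) sets (h) aside: (i) operates against (h): a current Standing Clearance is held. (j) would limit (i) — a current Schedule G Certificate is held — but (k) sets (j) aside: (k) operates against (j): the compliance score is 47 points, less than the 49 points limit. (l) is inapplicable (no current Tier 3 Registration is held), so (k) stands. Exception (b) does not apply.
Exception (c)'s conditions are all satisfied: the wastewater is Schedule-A-only; the facility's floor area is 3,400 m², below the 3,600 m² limit; the baseline figure is 827, less than the 990 limit. But: (o) operates against (c): a current General Clearance is held. (c) is therefore removed.
Exception (d) is satisfied on its face — the reportable unit count is 79, meeting the 79 threshold; the reference index is 248, meeting the 198 threshold. Turning to paragraph (p): (p) is engaged — aggregate throughput is 620 units, less than the 790 units limit. So (d) is unavailable.
Exception (e) requires that discharge occurs on no more than two days per week; but discharge occurs on five days per week, so (e) is unavailable.
None of the exceptions is available; § 4.1 applies in full.

Yes — Oren's print shop must register with the Waste Registry.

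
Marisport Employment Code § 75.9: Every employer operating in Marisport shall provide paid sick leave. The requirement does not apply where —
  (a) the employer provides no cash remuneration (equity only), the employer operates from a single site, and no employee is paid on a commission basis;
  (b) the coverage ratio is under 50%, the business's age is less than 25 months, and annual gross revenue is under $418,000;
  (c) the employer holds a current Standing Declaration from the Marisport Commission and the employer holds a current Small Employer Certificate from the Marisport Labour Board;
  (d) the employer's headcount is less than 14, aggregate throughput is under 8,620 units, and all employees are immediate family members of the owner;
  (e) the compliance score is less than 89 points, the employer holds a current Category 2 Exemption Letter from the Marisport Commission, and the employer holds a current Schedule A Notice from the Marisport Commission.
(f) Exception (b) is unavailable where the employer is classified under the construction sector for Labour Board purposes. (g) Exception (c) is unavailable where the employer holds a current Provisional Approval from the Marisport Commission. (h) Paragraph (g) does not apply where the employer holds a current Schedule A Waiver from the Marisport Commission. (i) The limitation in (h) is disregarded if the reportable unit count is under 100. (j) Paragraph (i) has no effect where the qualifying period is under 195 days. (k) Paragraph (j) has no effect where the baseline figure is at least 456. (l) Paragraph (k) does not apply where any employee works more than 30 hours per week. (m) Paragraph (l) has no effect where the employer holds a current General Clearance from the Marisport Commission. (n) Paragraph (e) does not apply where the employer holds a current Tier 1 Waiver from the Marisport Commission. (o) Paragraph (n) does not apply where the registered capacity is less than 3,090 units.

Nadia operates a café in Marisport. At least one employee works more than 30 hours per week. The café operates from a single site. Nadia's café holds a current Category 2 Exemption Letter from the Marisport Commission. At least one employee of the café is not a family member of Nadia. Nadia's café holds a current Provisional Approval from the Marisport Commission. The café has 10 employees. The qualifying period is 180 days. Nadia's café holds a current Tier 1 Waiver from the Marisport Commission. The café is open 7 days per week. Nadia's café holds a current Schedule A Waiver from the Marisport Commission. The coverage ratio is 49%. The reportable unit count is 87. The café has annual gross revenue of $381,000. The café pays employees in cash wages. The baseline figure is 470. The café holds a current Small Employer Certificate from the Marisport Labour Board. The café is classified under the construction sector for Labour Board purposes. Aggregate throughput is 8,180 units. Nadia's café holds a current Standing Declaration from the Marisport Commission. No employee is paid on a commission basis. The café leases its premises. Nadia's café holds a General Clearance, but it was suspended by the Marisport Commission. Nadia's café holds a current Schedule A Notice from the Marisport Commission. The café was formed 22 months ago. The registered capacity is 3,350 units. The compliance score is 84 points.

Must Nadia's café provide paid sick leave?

No — exception (c) applies; Nadia's café is not required to provide paid sick leave.

Exception (a) does not apply: employees are paid cash wages.
Exception (b) is satisfied on its face — the coverage ratio is 49%, under the 50% limit; the business's age is 22 months, less than the 25 months limit; annual gross revenue is $381,000, under the $418,000 limit. But applying paragraph (f): (f) is triggered — the café is classified under the construction sector. So (b) is unavailable.
All of (c)'s requirements are met (a current Standing Declaration is held; a current Small Employer Certificate is held). Under paragraphs (g)–(m): (g) would limit (c) — a current Provisional Approval is held — but (h) sets (g) aside: (h) operates against (g): a current Schedule A Waiver is held. (i) would limit (h) — the reportable unit count is 87, under the 100 limit — but (j) sets (i) aside: (j) is engaged — the qualifying period is 180 days, under the 195 days limit. (k) would limit (j) — the baseline figure is 470, meeting the 456 threshold — but (l) sets (k) aside: (l) operates — at least one employee exceeds 30 hours/week. (m) is not triggered (no current General Clearance is held), so (l) stands. So (c) applies.
Exception (d) requires that all employees are immediate family members of the owner; but at least one employee is not a family member, so (d) is unavailable.
Exception (e)'s conditions are all satisfied: the compliance score is 84 points, less than the 89 points limit; a current Category 2 Exemption Letter is held; a current Schedule A Notice is held. But: (n) operates against (e): a current Tier 1 Waiver is held. (o), which would lift (n), is inapplicable — the registered capacity is 3,350 units, not less than 3,090 units. (e) is therefore removed.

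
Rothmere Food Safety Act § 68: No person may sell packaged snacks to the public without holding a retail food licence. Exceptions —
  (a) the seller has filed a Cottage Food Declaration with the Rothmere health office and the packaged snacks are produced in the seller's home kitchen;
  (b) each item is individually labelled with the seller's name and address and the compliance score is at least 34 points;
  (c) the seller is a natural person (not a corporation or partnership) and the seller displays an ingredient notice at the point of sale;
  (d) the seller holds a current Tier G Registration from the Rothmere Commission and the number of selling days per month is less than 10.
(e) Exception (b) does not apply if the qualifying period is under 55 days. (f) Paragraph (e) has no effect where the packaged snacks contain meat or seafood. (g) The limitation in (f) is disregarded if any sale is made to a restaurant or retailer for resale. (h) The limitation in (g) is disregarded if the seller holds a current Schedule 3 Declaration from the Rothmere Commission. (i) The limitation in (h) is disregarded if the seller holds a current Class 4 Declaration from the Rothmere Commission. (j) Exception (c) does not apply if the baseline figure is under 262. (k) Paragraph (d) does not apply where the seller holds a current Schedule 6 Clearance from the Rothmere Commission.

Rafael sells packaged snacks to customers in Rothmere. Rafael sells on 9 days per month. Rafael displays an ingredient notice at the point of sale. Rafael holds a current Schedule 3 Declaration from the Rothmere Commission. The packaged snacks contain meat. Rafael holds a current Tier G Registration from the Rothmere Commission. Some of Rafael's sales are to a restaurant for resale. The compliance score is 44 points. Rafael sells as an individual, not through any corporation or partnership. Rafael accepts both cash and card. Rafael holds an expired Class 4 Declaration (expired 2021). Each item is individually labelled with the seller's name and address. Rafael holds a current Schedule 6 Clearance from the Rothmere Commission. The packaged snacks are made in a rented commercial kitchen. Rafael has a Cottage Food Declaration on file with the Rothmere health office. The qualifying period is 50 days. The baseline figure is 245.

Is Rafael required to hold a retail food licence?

Exception (a) fails — the packaged snacks are made in a commercial kitchen, not a home kitchen.
Exception (b) is satisfied on its face — items are individually labelled; the compliance score is 44 points, meeting the 34 points threshold. Considering the limiting provisions: (e) would limit (b) — the qualifying period is 50 days, under the 55 days limit — but (f) sets (e) aside: (f) is engaged — the packaged snacks contain meat. (g) would limit (f) — some sales are to a restaurant for resale — but (h) sets (g) aside: (h) operates — a current Schedule 3 Declaration is held. (i) is not engaged (the Class 4 Declaration is not current), so (h) stands. Exception (b) stands.
Exception (c)'s conditions are all satisfied: the seller is a natural person; an ingredient notice is displayed. Turning to paragraph (j): (j) is engaged — the baseline figure is 245, under the 262 limit. So (c) is unavailable.
Exception (d)'s conditions are all satisfied: a current Tier G Registration is held; the number of selling days per month is 9, less than the 10 limit. But applying paragraph (k): (k) is triggered — a current Schedule 6 Clearance is held. (d) is therefore removed.

No — exception (b) applies; Rafael is not required to hold a retail food licence.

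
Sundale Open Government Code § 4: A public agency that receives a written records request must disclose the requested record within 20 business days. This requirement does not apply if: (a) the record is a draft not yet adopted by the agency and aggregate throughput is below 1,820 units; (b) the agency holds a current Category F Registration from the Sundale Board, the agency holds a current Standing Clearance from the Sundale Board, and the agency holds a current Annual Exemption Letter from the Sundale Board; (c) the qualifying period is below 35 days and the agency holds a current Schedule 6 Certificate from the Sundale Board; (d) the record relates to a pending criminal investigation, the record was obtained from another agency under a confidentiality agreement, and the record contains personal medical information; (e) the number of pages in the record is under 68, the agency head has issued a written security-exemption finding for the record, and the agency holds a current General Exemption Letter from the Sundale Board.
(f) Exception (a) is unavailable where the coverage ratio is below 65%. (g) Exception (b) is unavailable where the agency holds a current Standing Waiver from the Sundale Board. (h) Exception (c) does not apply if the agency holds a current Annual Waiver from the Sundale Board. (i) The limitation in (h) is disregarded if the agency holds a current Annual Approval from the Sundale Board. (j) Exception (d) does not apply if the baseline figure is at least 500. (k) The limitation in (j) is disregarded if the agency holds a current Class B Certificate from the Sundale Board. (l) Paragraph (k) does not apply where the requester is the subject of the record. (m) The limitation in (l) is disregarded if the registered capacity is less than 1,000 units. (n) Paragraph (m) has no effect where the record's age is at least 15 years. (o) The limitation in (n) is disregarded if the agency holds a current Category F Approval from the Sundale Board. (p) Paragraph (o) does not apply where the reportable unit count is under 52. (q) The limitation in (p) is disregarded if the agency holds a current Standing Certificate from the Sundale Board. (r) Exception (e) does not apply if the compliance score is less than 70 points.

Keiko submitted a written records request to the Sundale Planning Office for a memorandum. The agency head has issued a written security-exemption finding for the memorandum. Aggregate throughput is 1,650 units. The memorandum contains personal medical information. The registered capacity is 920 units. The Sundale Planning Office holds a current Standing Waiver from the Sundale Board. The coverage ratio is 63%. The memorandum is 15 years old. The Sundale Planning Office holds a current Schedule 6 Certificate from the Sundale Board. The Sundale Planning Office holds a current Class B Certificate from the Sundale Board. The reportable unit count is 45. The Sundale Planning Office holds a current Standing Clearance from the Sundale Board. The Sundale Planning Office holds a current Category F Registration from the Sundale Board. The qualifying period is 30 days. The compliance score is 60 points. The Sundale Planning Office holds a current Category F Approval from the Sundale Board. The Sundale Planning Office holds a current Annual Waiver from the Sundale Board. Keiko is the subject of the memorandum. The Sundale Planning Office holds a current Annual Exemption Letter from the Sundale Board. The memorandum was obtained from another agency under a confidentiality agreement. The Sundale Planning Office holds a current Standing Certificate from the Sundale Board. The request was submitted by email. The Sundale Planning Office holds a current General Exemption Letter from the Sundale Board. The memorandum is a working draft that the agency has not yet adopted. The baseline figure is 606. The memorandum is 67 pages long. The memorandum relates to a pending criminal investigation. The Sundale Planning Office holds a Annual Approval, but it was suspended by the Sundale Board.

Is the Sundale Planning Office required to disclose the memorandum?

No — exception (d) applies; the Sundale Planning Office is not required to disclose the memorandum.

Exception (a) is satisfied on its face — the memorandum is an unadopted draft; aggregate throughput is 1,650 units, below the 1,820 units limit. Turning to paragraph (f): (f) operates against (a): the coverage ratio is 63%, below the 65% limit. So (a) is unavailable.
Exception (b) is satisfied on its face — a current Category F Registration is held; a current Standing Clearance is held; a current Annual Exemption Letter is held. But applying paragraph (g): (g) operates — a current Standing Waiver is held. Exception (b) does not apply.
Exception (c) is satisfied on its face — the qualifying period is 30 days, below the 35 days limit; a current Schedule 6 Certificate is held. However, paragraphs (h)–(i) must be considered: (h) operates against (c): a current Annual Waiver is held. (i), which would lift (h), is inapplicable — there is no Annual Approval in force. (c) is therefore removed.
Exception (d) is satisfied on its face — the memorandum relates to a pending investigation; the memorandum was obtained under a confidentiality agreement; the memorandum contains personal medical information. Considering the limiting provisions: (j) applies (the baseline figure is 606, meeting the 500 threshold), but is set aside by (k): (k) operates against (j): a current Class B Certificate is held. (l) would limit (k) — Keiko is the subject of the memorandum — but (m) sets (l) aside: (m) is engaged — the registered capacity is 920 units, less than the 1,000 units limit. (n) operates (the record's age is 15 years, meeting the 15 years threshold), but yields to (o): (o) operates against (n): a current Category F Approval is held. (p) would limit (o) — the reportable unit count is 45, under the 52 limit — but (q) sets (p) aside: (q) operates against (p): a current Standing Certificate is held. So (d) applies.
Exception (e) is satisfied on its face — the number of pages in the record is 67, under the 68 limit; a written security-exemption finding has been issued; a current General Exemption Letter is held. Turning to paragraph (r): (r) is triggered — the compliance score is 60 points, less than the 70 points limit. Exception (e) does not apply.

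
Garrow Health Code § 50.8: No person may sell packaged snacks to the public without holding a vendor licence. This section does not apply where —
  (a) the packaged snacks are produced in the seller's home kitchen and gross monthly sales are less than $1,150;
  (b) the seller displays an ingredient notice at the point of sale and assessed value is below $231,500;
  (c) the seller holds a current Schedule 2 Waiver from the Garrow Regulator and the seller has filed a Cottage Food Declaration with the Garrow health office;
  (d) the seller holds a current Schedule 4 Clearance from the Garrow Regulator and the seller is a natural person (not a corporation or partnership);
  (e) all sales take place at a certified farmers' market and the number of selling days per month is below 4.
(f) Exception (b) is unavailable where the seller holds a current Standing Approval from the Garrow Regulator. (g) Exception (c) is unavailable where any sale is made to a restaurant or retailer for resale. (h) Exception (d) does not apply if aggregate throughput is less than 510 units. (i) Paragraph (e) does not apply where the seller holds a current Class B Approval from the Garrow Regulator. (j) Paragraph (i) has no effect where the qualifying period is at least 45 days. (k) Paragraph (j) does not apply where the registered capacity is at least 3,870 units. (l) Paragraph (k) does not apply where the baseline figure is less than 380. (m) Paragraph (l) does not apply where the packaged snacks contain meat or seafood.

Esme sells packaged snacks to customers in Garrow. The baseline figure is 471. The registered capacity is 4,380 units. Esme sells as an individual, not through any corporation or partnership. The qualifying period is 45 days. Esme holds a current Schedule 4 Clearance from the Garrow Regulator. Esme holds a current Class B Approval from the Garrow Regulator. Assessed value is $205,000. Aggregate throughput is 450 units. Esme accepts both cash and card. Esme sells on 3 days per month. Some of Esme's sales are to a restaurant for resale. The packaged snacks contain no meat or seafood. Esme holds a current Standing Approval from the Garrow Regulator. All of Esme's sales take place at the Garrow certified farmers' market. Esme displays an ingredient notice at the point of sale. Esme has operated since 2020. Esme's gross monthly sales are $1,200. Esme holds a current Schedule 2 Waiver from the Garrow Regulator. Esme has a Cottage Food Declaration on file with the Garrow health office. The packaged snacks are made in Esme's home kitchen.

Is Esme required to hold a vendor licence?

Exception (a) does not apply: gross monthly sales are $1,200, not less than $1,150.
Exception (b): an ingredient notice is displayed; assessed value is $205,000, below the $231,500 limit — every condition holds. However, paragraph (f) must be considered: (f) is engaged — a current Standing Approval is held. Exception (b) does not apply.
All of (c)'s requirements are met (a current Schedule 2 Waiver is held; a Cottage Food Declaration is on file). However, paragraph (g) must be considered: (g) is triggered — some sales are to a restaurant for resale. Exception (c) does not apply.
Exception (d)'s conditions are all satisfied: a current Schedule 4 Clearance is held; the seller is a natural person. However, paragraph (h) must be considered: (h) operates against (d): aggregate throughput is 450 units, less than the 510 units limit. Exception (d) does not apply.
Exception (e)'s conditions are all satisfied: all sales are at a certified farmers' market; the number of selling days per month is 3, below the 4 limit. But applying paragraphs (i)–(m): (i) operates against (e): a current Class B Approval is held. (j) is engaged (the qualifying period is 45 days, meeting the 45 days threshold), but is set aside by (k): (k) is triggered — the registered capacity is 4,380 units, meeting the 3,870 units threshold. (l) is not triggered (the baseline figure is 471, not less than 380), so (k) stands. Exception (e) does not apply.
Every exception is unavailable, so the rule governs.

Yes — Esme must hold a vendor licence.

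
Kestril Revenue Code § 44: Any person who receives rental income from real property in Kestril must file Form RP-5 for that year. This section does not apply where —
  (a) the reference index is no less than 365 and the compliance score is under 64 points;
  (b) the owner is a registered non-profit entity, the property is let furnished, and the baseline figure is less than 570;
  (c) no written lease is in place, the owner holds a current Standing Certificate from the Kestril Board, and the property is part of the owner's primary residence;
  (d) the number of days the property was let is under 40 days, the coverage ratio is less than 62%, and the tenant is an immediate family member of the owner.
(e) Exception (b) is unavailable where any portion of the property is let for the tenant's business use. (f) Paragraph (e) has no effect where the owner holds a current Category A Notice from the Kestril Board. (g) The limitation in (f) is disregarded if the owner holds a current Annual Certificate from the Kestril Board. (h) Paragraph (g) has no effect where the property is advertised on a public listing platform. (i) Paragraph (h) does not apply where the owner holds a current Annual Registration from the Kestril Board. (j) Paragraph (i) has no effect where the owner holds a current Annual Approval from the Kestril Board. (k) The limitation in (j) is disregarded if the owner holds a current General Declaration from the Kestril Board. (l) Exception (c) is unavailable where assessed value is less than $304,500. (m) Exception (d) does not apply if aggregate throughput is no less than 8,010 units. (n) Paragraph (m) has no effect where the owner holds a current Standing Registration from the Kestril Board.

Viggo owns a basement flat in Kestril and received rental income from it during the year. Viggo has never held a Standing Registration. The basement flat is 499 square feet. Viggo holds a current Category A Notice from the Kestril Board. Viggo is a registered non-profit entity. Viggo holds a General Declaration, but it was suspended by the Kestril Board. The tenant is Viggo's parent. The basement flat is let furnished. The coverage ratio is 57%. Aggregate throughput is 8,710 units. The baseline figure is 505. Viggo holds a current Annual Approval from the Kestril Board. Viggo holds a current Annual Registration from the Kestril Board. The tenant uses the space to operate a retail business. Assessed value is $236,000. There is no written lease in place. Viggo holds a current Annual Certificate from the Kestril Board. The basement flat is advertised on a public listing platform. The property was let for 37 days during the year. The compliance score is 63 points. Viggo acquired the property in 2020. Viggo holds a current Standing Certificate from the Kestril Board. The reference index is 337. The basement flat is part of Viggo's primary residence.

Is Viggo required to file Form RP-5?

No — exception (b) applies; Viggo is not required to file Form RP-5.

Exception (a) fails — the reference index is 337, short of 365.
All of (b)'s requirements are met (Viggo is a registered non-profit; the property is let furnished; the baseline figure is 505, less than the 570 limit). Under paragraphs (e)–(k): (e) operates (the space is let for business use), but yields to (f): (f) is engaged — a current Category A Notice is held. (g) applies (a current Annual Certificate is held), but is displaced by (h): (h) operates — the property is publicly advertised. (i) would limit (h) — a current Annual Registration is held — but (j) sets (i) aside: (j) operates against (i): a current Annual Approval is held. (k) does not operate here (the General Declaration is not current), so (j) stands. (b) remains available.
Exception (c) is satisfied on its face — there is no written lease; a current Standing Certificate is held; the basement flat is part of the primary residence. However, paragraph (l) must be considered: (l) operates — assessed value is $236,000, less than the $304,500 limit. Exception (c) does not apply.
Exception (d)'s conditions are all satisfied: the number of days the property was let is 37 days, under the 40 days limit; the coverage ratio is 57%, less than the 62% limit; the tenant is an immediate family member. Turning to paragraphs (m)–(n): (m) operates against (d): aggregate throughput is 8,710 units, meeting the 8,010 units threshold. (n) is not engaged (there is no Standing Registration in force), so (m) stands. So (d) is unavailable.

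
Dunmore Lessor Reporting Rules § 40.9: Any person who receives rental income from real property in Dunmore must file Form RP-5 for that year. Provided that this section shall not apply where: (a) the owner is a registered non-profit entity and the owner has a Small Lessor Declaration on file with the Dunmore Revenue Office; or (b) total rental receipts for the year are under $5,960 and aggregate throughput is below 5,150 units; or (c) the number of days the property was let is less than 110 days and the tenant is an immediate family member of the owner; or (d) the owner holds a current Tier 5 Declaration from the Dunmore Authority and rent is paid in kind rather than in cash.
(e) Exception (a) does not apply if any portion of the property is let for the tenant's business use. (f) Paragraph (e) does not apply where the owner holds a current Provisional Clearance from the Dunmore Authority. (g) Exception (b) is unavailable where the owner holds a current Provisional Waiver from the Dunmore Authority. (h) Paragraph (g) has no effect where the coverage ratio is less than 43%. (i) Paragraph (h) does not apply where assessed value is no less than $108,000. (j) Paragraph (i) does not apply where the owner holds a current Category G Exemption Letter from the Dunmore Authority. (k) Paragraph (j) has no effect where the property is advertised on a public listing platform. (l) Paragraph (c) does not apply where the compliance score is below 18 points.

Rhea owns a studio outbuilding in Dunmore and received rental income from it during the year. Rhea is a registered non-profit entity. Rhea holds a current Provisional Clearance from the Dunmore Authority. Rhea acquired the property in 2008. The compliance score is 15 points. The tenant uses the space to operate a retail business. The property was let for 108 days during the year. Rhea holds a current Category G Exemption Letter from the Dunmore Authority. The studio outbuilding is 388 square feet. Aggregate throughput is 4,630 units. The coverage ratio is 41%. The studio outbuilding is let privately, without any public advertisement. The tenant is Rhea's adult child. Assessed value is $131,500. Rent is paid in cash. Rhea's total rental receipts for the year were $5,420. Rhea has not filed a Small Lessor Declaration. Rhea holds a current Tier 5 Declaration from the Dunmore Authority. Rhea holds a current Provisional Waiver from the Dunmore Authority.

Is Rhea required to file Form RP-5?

Exception (a) fails — no Small Lessor Declaration is on file.
Exception (b)'s conditions are all satisfied: total rental receipts for the year are $5,420, under the $5,960 limit; aggregate throughput is 4,630 units, below the 5,150 units limit. Under paragraphs (g)–(k): (g) is engaged (a current Provisional Waiver is held), but is set aside by (h): (h) is triggered — the coverage ratio is 41%, less than the 43% limit. (i) operates (assessed value is $131,500, meeting the $108,000 threshold), but is overridden by (j): (j) is engaged — a current Category G Exemption Letter is held. (k) does not operate here (the property is let privately without advertisement), so (j) stands. (b) remains available.
Exception (c) is satisfied on its face — the number of days the property was let is 108 days, less than the 110 days limit; the tenant is an immediate family member. Turning to paragraph (l): (l) operates against (c): the compliance score is 15 points, below the 18 points limit. So (c) is unavailable.
Exception (d) requires that rent is paid in kind rather than in cash; but rent is paid in cash, so (d) is unavailable.

No — exception (b) applies; Rhea is not required to file Form RP-5.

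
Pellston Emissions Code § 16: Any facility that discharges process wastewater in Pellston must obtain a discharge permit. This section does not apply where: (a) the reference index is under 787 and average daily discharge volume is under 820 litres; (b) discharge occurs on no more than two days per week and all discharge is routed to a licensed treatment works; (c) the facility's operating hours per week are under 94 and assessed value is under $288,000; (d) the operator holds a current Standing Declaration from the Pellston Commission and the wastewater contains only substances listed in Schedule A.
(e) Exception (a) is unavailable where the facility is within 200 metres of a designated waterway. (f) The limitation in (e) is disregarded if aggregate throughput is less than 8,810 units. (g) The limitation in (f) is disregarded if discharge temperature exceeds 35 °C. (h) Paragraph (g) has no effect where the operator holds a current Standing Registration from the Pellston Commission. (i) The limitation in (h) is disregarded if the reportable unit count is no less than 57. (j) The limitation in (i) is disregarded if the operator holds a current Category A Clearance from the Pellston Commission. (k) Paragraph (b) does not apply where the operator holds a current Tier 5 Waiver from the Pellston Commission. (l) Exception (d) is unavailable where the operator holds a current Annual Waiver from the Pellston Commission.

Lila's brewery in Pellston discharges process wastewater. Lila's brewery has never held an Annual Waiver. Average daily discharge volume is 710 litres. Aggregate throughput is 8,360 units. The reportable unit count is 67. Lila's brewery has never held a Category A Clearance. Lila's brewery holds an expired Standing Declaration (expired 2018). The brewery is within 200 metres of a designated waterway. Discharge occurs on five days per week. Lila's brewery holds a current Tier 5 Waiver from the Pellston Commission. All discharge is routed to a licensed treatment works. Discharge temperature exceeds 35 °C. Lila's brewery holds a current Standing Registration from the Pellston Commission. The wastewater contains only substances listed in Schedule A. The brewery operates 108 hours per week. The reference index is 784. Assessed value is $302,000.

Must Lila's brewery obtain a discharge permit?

Exception (a) is satisfied on its face — the reference index is 784, under the 787 limit; average daily discharge volume is 710 litres, under the 820 litres limit. But: (e) operates against (a): the brewery is within 200 m of a designated waterway. (f) would limit (e) — aggregate throughput is 8,360 units, less than the 8,810 units limit — but (g) sets (f) aside: (g) is triggered — discharge temperature exceeds 35 °C. (h) is triggered (a current Standing Registration is held), but is itself disapplied by (i): (i) operates against (h): the reportable unit count is 67, meeting the 57 threshold. (j), which would lift (i), is not triggered — there is no Category A Clearance in force. So (a) is unavailable.
Exception (b) does not apply: discharge occurs on five days per week.
Exception (c) fails — the facility's operating hours per week are 108, not under 94.
Exception (d) requires that the operator holds a current Standing Declaration from the Pellston Commission; but the Standing Declaration is not current, so (d) is unavailable.
Every exception is unavailable, so the rule governs.

Yes — Lila's brewery must obtain a discharge permit.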